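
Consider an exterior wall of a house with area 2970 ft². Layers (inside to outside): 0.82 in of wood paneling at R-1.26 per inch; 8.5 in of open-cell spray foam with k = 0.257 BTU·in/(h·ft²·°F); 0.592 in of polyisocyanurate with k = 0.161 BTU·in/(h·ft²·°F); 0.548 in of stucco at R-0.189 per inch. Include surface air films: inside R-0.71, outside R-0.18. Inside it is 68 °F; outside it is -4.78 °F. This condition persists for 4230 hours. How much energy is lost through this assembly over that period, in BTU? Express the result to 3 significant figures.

0.82 × 1.26 = 1.033
8.5/0.257 = 33.07
0.592/0.161 = 3.677
0.548 × 0.189 = 0.1036
R_total = 0.71 + 1.033 + 33.07 + 3.677 + 0.1036 + 0.18 = 38.78 ft²·°F·h/BTU
Q = 2970 × (68 − (-4.78)) / 38.78 = 5574 BTU/h
E = 5574 × 4230 = 23580000 BTU

23600000 BTU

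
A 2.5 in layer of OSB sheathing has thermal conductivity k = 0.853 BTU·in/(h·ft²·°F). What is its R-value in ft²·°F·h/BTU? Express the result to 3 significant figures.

R = L/k = 2.5/0.853 = 2.931 ft²·°F·h/BTU

2.93 ft²·°F·h/BTU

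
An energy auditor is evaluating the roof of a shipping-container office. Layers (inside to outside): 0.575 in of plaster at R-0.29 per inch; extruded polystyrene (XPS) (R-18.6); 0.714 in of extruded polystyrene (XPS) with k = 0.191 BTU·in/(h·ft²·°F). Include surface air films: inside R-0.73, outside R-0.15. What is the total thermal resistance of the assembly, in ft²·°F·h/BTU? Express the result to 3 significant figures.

0.575 × 0.29 = 0.1667
0.714/0.191 = 3.738
R_total = 0.73 + 0.1667 + 18.6 + 3.738 + 0.15 = 23.38 ft²·°F·h/BTU

23.4 ft²·°F·h/BTU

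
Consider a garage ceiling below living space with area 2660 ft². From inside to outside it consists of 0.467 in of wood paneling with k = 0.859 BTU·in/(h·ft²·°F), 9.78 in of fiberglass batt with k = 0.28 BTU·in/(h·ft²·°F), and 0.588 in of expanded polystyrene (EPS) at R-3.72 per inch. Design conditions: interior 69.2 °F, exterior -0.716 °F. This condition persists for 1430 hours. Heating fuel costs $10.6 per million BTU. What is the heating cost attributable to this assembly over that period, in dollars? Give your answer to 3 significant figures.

74.9 dollars

0.467/0.859 = 0.5437
9.78/0.28 = 34.93
0.588 × 3.72 = 2.187
R_total = 0.5437 + 34.93 + 2.187 = 37.66 ft²·°F·h/BTU
Q = 2660 × (69.2 − (-0.716)) / 37.66 = 4938 BTU/h
E = 4938 × 1430 = 7062000 BTU
Cost = 7062000/10⁶ × 10.6 = $74.86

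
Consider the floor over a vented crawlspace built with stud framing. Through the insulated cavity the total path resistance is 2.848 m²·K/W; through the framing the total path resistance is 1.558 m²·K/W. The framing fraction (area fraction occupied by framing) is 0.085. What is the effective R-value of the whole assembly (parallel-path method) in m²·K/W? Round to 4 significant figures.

2.661 m²·K/W

U_eff = 0.915/2.848 + 0.085/1.558 = 0.32128 + 0.054557 = 0.37584
R_eff = 1/U_eff = 2.6607 m²·K/W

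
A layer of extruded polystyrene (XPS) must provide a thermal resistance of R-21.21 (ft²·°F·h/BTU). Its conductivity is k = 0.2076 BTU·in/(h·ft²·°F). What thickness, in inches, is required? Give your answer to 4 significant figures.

L = R × k = 21.21 × 0.2076 = 4.4032 in

4.403 in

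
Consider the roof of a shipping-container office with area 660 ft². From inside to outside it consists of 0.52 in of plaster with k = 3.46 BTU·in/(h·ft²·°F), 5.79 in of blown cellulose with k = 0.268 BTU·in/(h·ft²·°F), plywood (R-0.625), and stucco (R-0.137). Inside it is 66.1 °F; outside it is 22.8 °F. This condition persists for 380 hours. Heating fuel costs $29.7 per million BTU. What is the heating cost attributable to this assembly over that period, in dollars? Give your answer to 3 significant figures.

14.3 dollars

0.52/3.46 = 0.1503
5.79/0.268 = 21.6
R_total = 0.1503 + 21.6 + 0.625 + 0.137 = 22.52 ft²·°F·h/BTU
Q = 660 × (66.1 − 22.8) / 22.52 = 1269 BTU/h
E = 1269 × 380 = 482300 BTU
Cost = 482300/10⁶ × 29.7 = $14.32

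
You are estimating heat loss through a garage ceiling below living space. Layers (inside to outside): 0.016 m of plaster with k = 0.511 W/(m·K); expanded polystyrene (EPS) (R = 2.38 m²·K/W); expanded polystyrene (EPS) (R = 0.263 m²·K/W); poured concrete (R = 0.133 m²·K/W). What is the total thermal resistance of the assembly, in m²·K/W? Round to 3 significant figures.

0.016/0.511 = 0.03131
R_total = 0.03131 + 2.38 + 0.263 + 0.133 = 2.807 m²·K/W

2.81 m²·K/W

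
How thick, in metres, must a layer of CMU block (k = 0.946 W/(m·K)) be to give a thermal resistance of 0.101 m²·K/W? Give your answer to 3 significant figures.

0.0955 m

L = R·k = 0.101 × 0.946 = 0.09555 m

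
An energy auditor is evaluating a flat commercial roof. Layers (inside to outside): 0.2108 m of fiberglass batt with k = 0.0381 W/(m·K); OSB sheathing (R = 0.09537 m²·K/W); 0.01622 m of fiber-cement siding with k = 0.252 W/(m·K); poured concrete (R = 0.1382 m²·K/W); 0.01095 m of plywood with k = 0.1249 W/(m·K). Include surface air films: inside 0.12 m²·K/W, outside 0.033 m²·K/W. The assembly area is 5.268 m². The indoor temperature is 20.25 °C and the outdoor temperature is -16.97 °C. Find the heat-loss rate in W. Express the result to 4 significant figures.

32.29 W

0.2108/0.0381 = 5.5328
0.01622/0.252 = 0.064365
0.01095/0.1249 = 0.08767
R_total = 0.12 + 5.5328 + 0.09537 + 0.064365 + 0.1382 + 0.08767 + 0.033 = 6.0714 m²·K/W
Q = A·ΔT/R = 5.268 × (20.25 − (-16.97)) / 6.0714 = 32.295 W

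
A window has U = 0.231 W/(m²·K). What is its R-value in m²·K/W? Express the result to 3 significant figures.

R = 1/U = 1/0.231 = 4.329

4.33 m²·K/W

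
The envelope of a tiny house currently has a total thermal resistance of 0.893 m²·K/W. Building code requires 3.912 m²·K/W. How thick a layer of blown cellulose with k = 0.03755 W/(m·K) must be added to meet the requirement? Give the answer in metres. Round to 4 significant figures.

0.1134 m

ΔR = 3.912 − 0.893 = 3.019 m²·K/W
L = ΔR × k = 3.019 × 0.03755 = 0.11336 m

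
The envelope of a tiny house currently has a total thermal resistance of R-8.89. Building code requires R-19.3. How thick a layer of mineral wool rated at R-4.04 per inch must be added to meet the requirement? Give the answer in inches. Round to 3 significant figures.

ΔR = 19.3 − 8.89 = 10.41 ft²·°F·h/BTU
L = ΔR / (R/in) = 10.41/4.04 = 2.577 in

2.58 in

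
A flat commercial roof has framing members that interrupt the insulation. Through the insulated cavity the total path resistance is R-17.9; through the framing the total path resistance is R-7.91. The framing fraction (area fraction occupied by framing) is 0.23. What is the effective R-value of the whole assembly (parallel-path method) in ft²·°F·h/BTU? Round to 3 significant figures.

13.9 ft²·°F·h/BTU

U_eff = 0.77/17.9 + 0.23/7.91 = 0.04302 + 0.02908 = 0.07209
R_eff = 1/U_eff = 13.87 ft²·°F·h/BTU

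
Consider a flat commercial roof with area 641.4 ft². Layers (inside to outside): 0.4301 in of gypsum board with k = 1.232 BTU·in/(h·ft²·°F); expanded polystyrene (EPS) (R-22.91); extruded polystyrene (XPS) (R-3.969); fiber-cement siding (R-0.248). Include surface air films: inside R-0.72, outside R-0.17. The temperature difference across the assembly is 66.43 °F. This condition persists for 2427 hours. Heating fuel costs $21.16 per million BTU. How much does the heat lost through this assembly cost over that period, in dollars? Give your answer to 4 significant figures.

77.14 dollars

0.4301/1.232 = 0.34911
R_total = 0.72 + 0.34911 + 22.91 + 3.969 + 0.248 + 0.17 = 28.366 ft²·°F·h/BTU
Q = 641.4 × 66.43 / 28.366 = 1502.1 BTU/h
E = 1502.1 × 2427 = 3645600 BTU
Cost = 3645600/10⁶ × 21.16 = $77.14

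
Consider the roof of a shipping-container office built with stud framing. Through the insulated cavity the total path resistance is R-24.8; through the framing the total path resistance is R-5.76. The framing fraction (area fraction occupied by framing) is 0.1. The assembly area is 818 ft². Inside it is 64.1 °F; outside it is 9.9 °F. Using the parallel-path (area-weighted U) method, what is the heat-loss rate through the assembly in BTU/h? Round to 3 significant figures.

U_eff = 0.9/24.8 + 0.1/5.76 = 0.03629 + 0.01736 = 0.05365
R_eff = 1/U_eff = 18.64 ft²·°F·h/BTU
Q = 818 × (64.1 − 9.9) / 18.64 = 2379 BTU/h

2380 BTU/h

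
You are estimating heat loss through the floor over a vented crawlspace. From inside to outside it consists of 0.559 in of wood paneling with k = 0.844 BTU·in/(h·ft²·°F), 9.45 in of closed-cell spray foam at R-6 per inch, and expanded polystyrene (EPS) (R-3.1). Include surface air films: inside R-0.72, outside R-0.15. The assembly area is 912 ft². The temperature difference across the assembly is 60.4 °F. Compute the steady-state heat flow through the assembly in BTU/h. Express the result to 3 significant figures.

898 BTU/h

0.559/0.844 = 0.6623
9.45 × 6 = 56.7
R_total = 0.72 + 0.6623 + 56.7 + 3.1 + 0.15 = 61.33 ft²·°F·h/BTU
Q = A·ΔT/R = 912 × 60.4 / 61.33 = 898.1 BTU/h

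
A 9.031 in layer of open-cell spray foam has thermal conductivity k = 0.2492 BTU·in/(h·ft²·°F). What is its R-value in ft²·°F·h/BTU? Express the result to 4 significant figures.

36.24 ft²·°F·h/BTU

R = L/k = 9.031/0.2492 = 36.24 ft²·°F·h/BTU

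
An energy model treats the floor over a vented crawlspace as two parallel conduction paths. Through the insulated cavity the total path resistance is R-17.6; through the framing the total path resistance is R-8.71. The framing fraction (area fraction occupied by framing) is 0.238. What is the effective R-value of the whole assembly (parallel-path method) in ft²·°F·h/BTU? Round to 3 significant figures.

U_eff = 0.762/17.6 + 0.238/8.71 = 0.0433 + 0.02732 = 0.07062
R_eff = 1/U_eff = 14.16 ft²·°F·h/BTU

14.2 ft²·°F·h/BTU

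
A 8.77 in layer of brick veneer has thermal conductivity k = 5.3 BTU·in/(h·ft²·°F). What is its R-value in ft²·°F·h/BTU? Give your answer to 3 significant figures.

1.65 ft²·°F·h/BTU

R = L/k = 8.77/5.3 = 1.655 ft²·°F·h/BTU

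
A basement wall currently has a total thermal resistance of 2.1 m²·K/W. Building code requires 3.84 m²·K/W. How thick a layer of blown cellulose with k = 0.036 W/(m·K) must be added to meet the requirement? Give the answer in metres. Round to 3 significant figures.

ΔR = 3.84 − 2.1 = 1.74 m²·K/W
L = ΔR × k = 1.74 × 0.036 = 0.06264 m

0.0626 m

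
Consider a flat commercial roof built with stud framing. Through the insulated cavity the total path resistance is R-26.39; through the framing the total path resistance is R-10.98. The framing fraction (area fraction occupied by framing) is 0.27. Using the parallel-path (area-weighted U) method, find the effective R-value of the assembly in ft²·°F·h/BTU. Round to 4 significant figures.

19.14 ft²·°F·h/BTU

U_eff = 0.73/26.39 + 0.27/10.98 = 0.027662 + 0.02459 = 0.052252
R_eff = 1/U_eff = 19.138 ft²·°F·h/BTU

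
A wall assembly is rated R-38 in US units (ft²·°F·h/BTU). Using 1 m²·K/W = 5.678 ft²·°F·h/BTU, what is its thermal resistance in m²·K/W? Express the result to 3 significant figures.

6.69 m²·K/W

R_SI = 38/5.678 = 6.692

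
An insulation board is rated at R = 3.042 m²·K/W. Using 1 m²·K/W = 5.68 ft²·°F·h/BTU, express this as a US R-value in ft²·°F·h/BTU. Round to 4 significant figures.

R_US = 3.042 × 5.68 = 17.279

17.28 ft²·°F·h/BTU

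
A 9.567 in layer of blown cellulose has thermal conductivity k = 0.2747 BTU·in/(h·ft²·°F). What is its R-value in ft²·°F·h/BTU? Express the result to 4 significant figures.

R = L/k = 9.567/0.2747 = 34.827 ft²·°F·h/BTU

34.83 ft²·°F·h/BTU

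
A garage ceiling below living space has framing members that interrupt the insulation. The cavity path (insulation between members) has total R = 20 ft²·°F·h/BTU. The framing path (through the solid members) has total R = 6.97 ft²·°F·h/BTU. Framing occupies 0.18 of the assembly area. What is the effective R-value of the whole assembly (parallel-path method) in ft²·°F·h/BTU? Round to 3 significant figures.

U_eff = 0.82/20 + 0.18/6.97 = 0.041 + 0.02582 = 0.06682
R_eff = 1/U_eff = 14.96 ft²·°F·h/BTU

15.0 ft²·°F·h/BTU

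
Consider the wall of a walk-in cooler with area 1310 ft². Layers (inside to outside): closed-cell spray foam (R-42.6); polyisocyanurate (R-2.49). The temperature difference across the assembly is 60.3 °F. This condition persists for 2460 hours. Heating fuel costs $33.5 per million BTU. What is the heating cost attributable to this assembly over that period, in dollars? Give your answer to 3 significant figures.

R_total = 42.6 + 2.49 = 45.09 ft²·°F·h/BTU
Q = 1310 × 60.3 / 45.09 = 1752 BTU/h
E = 1752 × 2460 = 4310000 BTU
Cost = 4310000/10⁶ × 33.5 = $144.4

144 dollars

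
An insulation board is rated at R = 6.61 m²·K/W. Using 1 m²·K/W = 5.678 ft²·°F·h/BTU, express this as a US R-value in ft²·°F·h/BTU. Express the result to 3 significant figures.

R_US = 6.61 × 5.678 = 37.53

37.5 ft²·°F·h/BTU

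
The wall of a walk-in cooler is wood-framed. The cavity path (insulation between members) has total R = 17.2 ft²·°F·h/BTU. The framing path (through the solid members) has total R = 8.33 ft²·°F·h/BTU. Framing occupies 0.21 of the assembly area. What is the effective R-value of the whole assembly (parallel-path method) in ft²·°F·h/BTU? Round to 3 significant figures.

U_eff = 0.79/17.2 + 0.21/8.33 = 0.04593 + 0.02521 = 0.07114
R_eff = 1/U_eff = 14.06 ft²·°F·h/BTU

14.1 ft²·°F·h/BTU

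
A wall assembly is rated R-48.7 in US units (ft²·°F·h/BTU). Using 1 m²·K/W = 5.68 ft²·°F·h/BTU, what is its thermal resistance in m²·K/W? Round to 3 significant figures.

8.57 m²·K/W

R_SI = 48.7/5.68 = 8.574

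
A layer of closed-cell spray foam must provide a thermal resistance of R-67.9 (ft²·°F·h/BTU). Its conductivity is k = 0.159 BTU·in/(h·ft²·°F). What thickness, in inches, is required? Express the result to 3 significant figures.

10.8 in

L = R × k = 67.9 × 0.159 = 10.8 in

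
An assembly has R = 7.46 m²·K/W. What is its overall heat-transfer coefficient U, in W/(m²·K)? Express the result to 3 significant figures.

0.134 W/(m²·K)

U = 1/R = 1/7.46 = 0.134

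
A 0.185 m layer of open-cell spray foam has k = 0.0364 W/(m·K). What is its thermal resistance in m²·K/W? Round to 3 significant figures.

5.08 m²·K/W

R = L/k = 0.185/0.0364 = 5.082 m²·K/W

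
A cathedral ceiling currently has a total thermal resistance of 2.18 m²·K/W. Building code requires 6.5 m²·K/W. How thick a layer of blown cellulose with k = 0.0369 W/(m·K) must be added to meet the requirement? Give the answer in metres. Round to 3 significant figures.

0.159 m

ΔR = 6.5 − 2.18 = 4.32 m²·K/W
L = ΔR × k = 4.32 × 0.0369 = 0.1594 m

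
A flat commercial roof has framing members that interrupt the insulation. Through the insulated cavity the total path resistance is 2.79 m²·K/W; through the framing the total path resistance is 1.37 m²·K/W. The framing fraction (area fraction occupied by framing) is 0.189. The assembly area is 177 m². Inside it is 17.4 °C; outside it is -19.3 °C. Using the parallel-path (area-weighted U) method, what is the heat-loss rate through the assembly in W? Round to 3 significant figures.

2780 W

U_eff = 0.811/2.79 + 0.189/1.37 = 0.2907 + 0.138 = 0.4286
R_eff = 1/U_eff = 2.333 m²·K/W
Q = 177 × (17.4 − (-19.3)) / 2.333 = 2784 W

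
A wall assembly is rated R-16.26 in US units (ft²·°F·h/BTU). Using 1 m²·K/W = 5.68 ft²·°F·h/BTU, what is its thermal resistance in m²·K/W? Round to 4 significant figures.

2.863 m²·K/W

R_SI = 16.26/5.68 = 2.8627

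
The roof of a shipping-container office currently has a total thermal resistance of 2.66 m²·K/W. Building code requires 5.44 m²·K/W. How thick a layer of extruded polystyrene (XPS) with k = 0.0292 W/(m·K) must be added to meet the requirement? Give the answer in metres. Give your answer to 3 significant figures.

0.0812 m

ΔR = 5.44 − 2.66 = 2.78 m²·K/W
L = ΔR × k = 2.78 × 0.0292 = 0.08118 m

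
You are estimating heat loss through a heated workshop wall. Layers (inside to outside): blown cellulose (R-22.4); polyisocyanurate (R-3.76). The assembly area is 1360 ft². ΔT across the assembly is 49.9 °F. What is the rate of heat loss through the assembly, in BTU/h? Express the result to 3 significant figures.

2590 BTU/h

R_total = 22.4 + 3.76 = 26.16 ft²·°F·h/BTU
Q = A·ΔT/R = 1360 × 49.9 / 26.16 = 2594 BTU/h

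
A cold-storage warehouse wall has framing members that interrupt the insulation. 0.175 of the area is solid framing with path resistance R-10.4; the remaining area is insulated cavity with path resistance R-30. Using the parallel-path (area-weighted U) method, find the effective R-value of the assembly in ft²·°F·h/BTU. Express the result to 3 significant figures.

22.6 ft²·°F·h/BTU

U_eff = 0.825/30 + 0.175/10.4 = 0.0275 + 0.01683 = 0.04433
R_eff = 1/U_eff = 22.56 ft²·°F·h/BTU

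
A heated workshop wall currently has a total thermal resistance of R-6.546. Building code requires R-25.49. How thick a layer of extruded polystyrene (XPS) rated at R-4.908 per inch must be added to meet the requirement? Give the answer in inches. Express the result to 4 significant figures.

3.860 in

ΔR = 25.49 − 6.546 = 18.944 ft²·°F·h/BTU
L = ΔR / (R/in) = 18.944/4.908 = 3.8598 in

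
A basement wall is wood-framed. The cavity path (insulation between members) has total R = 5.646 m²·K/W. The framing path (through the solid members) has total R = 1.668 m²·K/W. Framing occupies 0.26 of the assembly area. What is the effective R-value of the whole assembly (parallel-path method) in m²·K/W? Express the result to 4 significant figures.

U_eff = 0.74/5.646 + 0.26/1.668 = 0.13107 + 0.15588 = 0.28694
R_eff = 1/U_eff = 3.485 m²·K/W

3.485 m²·K/W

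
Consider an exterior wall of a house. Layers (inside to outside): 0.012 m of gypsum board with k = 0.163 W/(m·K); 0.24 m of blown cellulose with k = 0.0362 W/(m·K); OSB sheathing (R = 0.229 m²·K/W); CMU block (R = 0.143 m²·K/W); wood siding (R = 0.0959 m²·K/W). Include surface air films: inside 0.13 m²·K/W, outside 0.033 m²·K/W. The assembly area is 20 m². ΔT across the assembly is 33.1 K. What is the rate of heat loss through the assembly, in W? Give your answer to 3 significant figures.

90.3 W

0.012/0.163 = 0.07362
0.24/0.0362 = 6.63
R_total = 0.13 + 0.07362 + 6.63 + 0.229 + 0.143 + 0.0959 + 0.033 = 7.334 m²·K/W
Q = A·ΔT/R = 20 × 33.1 / 7.334 = 90.26 W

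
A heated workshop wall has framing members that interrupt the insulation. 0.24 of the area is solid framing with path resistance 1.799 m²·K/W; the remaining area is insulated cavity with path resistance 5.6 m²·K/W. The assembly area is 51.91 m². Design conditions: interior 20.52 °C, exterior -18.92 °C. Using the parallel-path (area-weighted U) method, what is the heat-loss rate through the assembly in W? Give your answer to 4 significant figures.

551.0 W

U_eff = 0.76/5.6 + 0.24/1.799 = 0.13571 + 0.13341 = 0.26912
R_eff = 1/U_eff = 3.7158 m²·K/W
Q = 51.91 × (20.52 − (-18.92)) / 3.7158 = 550.98 W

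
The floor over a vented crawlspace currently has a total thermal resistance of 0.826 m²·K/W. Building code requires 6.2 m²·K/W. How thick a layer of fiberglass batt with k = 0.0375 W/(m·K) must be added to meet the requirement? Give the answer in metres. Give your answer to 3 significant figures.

0.202 m

ΔR = 6.2 − 0.826 = 5.374 m²·K/W
L = ΔR × k = 5.374 × 0.0375 = 0.2015 m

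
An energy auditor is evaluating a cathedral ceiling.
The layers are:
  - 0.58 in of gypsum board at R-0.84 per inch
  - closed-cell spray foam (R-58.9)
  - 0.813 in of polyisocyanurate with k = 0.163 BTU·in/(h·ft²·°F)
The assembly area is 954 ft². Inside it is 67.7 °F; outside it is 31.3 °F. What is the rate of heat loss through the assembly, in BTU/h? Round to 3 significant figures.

0.58 × 0.84 = 0.4872
0.813/0.163 = 4.988
R_total = 0.4872 + 58.9 + 4.988 = 64.37 ft²·°F·h/BTU
Q = A·ΔT/R = 954 × (67.7 − 31.3) / 64.37 = 539.4 BTU/h

539 BTU/h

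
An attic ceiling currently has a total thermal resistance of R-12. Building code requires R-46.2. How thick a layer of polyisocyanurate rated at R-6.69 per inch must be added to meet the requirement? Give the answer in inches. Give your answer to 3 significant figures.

ΔR = 46.2 − 12 = 34.2 ft²·°F·h/BTU
L = ΔR / (R/in) = 34.2/6.69 = 5.112 in

5.11 in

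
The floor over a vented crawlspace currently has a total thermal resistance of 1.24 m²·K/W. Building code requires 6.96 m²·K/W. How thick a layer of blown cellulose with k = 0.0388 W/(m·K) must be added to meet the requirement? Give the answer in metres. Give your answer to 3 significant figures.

ΔR = 6.96 − 1.24 = 5.72 m²·K/W
L = ΔR × k = 5.72 × 0.0388 = 0.2219 m

0.222 m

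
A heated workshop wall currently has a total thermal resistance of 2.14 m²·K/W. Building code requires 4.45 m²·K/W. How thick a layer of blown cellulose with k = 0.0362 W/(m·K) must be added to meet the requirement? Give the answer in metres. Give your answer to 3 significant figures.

ΔR = 4.45 − 2.14 = 2.31 m²·K/W
L = ΔR × k = 2.31 × 0.0362 = 0.08362 m

0.0836 m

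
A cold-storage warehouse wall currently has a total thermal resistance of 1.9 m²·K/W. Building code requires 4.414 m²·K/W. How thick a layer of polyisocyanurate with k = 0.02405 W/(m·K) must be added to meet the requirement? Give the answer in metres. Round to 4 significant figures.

ΔR = 4.414 − 1.9 = 2.514 m²·K/W
L = ΔR × k = 2.514 × 0.02405 = 0.060462 m

0.06046 m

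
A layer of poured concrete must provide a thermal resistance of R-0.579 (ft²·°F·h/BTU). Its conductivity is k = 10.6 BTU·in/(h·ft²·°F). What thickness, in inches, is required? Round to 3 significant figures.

L = R × k = 0.579 × 10.6 = 6.137 in

6.14 in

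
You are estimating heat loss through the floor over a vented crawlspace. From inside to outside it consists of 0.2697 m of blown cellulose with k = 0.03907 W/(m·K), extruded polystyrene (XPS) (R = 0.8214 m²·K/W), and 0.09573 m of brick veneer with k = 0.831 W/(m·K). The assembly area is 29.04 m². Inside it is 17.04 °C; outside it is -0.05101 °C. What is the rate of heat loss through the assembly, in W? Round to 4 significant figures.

0.2697/0.03907 = 6.903
0.09573/0.831 = 0.1152
R_total = 6.903 + 0.8214 + 0.1152 = 7.8396 m²·K/W
Q = A·ΔT/R = 29.04 × (17.04 − (-0.05101)) / 7.8396 = 63.31 W

63.31 W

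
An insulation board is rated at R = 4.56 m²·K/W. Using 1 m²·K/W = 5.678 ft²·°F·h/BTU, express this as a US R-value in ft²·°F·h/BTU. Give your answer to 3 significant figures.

25.9 ft²·°F·h/BTU

R_US = 4.56 × 5.678 = 25.89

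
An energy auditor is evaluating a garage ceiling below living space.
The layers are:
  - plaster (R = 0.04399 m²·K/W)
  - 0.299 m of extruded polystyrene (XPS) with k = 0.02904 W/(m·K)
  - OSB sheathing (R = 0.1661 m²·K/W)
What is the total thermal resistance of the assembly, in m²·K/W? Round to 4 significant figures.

10.51 m²·K/W

0.299/0.02904 = 10.296
R_total = 0.04399 + 10.296 + 0.1661 = 10.506 m²·K/W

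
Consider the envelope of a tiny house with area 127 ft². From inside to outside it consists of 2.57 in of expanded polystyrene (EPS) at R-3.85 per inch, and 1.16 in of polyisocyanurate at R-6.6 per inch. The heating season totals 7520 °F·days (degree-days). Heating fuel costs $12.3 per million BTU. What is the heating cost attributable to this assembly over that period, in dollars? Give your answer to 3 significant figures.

2.57 × 3.85 = 9.894
1.16 × 6.6 = 7.656
R_total = 9.894 + 7.656 = 17.55 ft²·°F·h/BTU
E = A × HDD × 24 / R = 127 × 7520 × 24 / 17.55 = 1306000 BTU
Cost = 1306000/10⁶ × 12.3 = $16.06

16.1 dollars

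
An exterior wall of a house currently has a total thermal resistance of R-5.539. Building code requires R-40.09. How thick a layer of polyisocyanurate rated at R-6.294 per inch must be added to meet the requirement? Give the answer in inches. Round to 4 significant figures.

5.490 in

ΔR = 40.09 − 5.539 = 34.551 ft²·°F·h/BTU
L = ΔR / (R/in) = 34.551/6.294 = 5.4895 in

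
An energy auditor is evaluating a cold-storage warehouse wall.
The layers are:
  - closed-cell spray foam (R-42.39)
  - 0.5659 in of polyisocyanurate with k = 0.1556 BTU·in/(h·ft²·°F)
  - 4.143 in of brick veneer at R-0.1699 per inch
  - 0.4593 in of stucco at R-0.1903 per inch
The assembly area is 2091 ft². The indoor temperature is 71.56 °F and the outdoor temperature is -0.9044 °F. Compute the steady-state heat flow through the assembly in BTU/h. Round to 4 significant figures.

3236 BTU/h

0.5659/0.1556 = 3.6369
4.143 × 0.1699 = 0.7039
0.4593 × 0.1903 = 0.087405
R_total = 42.39 + 3.6369 + 0.7039 + 0.087405 = 46.818 ft²·°F·h/BTU
Q = A·ΔT/R = 2091 × (71.56 − (-0.9044)) / 46.818 = 3236.4 BTU/h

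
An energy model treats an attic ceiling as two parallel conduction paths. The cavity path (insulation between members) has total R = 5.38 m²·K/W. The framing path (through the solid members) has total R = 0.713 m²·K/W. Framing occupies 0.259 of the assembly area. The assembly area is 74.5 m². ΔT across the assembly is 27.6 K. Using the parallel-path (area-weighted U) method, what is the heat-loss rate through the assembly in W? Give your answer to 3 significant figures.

1030 W

U_eff = 0.741/5.38 + 0.259/0.713 = 0.1377 + 0.3633 = 0.501
R_eff = 1/U_eff = 1.996 m²·K/W
Q = 74.5 × 27.6 / 1.996 = 1030 W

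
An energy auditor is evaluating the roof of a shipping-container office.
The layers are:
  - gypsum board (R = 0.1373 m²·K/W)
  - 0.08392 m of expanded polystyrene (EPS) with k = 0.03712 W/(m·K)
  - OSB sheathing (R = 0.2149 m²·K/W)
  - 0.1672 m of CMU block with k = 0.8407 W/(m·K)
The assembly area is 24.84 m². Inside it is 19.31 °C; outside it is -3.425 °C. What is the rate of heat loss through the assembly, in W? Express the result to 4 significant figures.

0.08392/0.03712 = 2.2608
0.1672/0.8407 = 0.19888
R_total = 0.1373 + 2.2608 + 0.2149 + 0.19888 = 2.8119 m²·K/W
Q = A·ΔT/R = 24.84 × (19.31 − (-3.425)) / 2.8119 = 200.84 W

200.8 W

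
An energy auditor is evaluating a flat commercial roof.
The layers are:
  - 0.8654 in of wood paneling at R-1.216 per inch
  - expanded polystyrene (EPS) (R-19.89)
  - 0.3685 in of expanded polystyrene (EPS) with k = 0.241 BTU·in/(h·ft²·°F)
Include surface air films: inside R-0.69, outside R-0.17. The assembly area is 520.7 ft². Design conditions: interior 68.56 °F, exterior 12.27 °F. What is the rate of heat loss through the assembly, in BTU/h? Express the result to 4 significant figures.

0.8654 × 1.216 = 1.0523
0.3685/0.241 = 1.529
R_total = 0.69 + 1.0523 + 19.89 + 1.529 + 0.17 = 23.331 ft²·°F·h/BTU
Q = A·ΔT/R = 520.7 × (68.56 − 12.27) / 23.331 = 1256.3 BTU/h

1256 BTU/h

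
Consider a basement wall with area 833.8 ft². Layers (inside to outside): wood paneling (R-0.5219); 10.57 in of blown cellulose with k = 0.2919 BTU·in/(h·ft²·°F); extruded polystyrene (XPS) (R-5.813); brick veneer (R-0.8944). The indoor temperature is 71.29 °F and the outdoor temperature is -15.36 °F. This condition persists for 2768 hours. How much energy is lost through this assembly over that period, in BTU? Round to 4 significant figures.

10.57/0.2919 = 36.211
R_total = 0.5219 + 36.211 + 5.813 + 0.8944 = 43.44 ft²·°F·h/BTU
Q = 833.8 × (71.29 − (-15.36)) / 43.44 = 1663.2 BTU/h
E = 1663.2 × 2768 = 4603700 BTU

4604000 BTU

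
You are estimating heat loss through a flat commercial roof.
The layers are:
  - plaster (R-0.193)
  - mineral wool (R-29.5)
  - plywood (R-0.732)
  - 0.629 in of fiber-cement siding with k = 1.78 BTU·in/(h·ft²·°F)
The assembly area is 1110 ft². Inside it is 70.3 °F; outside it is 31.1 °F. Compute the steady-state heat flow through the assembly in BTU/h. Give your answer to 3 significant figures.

1410 BTU/h

0.629/1.78 = 0.3534
R_total = 0.193 + 29.5 + 0.732 + 0.3534 = 30.78 ft²·°F·h/BTU
Q = A·ΔT/R = 1110 × (70.3 − 31.1) / 30.78 = 1414 BTU/h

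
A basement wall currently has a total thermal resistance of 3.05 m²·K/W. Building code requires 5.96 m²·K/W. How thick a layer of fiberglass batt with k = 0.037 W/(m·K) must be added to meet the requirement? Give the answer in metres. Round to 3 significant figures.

ΔR = 5.96 − 3.05 = 2.91 m²·K/W
L = ΔR × k = 2.91 × 0.037 = 0.1077 m

0.108 m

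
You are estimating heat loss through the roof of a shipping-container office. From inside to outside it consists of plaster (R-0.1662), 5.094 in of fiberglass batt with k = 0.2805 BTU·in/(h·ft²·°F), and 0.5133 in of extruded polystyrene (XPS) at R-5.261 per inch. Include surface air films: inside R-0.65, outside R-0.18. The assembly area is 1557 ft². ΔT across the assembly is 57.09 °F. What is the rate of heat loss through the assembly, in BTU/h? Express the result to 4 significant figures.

4067 BTU/h

5.094/0.2805 = 18.16
0.5133 × 5.261 = 2.7005
R_total = 0.65 + 0.1662 + 18.16 + 2.7005 + 0.18 = 21.857 ft²·°F·h/BTU
Q = A·ΔT/R = 1557 × 57.09 / 21.857 = 4066.8 BTU/h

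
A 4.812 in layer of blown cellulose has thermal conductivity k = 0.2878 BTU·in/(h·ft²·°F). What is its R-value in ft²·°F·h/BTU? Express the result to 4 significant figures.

16.72 ft²·°F·h/BTU

R = L/k = 4.812/0.2878 = 16.72 ft²·°F·h/BTU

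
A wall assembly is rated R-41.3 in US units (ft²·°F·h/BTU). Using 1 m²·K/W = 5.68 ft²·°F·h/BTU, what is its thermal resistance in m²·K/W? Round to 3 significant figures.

R_SI = 41.3/5.68 = 7.271

7.27 m²·K/W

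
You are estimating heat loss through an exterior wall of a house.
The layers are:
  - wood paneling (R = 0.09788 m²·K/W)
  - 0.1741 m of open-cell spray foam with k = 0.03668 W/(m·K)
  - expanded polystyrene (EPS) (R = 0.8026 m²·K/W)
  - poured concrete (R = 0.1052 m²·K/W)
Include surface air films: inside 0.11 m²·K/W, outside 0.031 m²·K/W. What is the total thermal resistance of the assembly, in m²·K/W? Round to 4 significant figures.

0.1741/0.03668 = 4.7465
R_total = 0.11 + 0.09788 + 4.7465 + 0.8026 + 0.1052 + 0.031 = 5.8931 m²·K/W

5.893 m²·K/W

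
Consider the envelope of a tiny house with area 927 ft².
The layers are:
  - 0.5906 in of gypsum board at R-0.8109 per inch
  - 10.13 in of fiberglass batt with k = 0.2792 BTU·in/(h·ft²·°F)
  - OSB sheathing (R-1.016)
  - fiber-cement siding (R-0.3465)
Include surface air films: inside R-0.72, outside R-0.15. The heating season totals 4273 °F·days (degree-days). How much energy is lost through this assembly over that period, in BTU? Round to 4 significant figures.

2438000 BTU

0.5906 × 0.8109 = 0.47892
10.13/0.2792 = 36.282
R_total = 0.72 + 0.47892 + 36.282 + 1.016 + 0.3465 + 0.15 = 38.994 ft²·°F·h/BTU
E = A × HDD × 24 / R = 927 × 4273 × 24 / 38.994 = 2438000 BTU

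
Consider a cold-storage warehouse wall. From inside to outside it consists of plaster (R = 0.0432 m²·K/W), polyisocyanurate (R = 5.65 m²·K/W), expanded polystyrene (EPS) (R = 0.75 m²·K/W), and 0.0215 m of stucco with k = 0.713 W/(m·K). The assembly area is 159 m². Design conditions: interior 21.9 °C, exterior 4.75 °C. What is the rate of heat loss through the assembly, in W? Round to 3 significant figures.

0.0215/0.713 = 0.03015
R_total = 0.0432 + 5.65 + 0.75 + 0.03015 = 6.473 m²·K/W
Q = A·ΔT/R = 159 × (21.9 − 4.75) / 6.473 = 421.2 W

421 W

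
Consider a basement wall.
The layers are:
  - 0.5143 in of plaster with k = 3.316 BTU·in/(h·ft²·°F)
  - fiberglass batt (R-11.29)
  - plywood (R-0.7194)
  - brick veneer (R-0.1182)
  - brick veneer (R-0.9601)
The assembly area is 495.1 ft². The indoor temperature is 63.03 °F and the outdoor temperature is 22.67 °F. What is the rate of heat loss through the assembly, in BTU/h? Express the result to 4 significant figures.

0.5143/3.316 = 0.1551
R_total = 0.1551 + 11.29 + 0.7194 + 0.1182 + 0.9601 = 13.243 ft²·°F·h/BTU
Q = A·ΔT/R = 495.1 × (63.03 − 22.67) / 13.243 = 1508.9 BTU/h

1509 BTU/h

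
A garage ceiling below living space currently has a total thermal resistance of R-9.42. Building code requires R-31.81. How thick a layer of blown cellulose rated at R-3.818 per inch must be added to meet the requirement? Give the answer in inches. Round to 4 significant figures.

ΔR = 31.81 − 9.42 = 22.39 ft²·°F·h/BTU
L = ΔR / (R/in) = 22.39/3.818 = 5.8643 in

5.864 in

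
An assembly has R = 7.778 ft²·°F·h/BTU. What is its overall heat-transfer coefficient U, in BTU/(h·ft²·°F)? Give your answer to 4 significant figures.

U = 1/R = 1/7.778 = 0.12857

0.1286 BTU/(h·ft²·°F)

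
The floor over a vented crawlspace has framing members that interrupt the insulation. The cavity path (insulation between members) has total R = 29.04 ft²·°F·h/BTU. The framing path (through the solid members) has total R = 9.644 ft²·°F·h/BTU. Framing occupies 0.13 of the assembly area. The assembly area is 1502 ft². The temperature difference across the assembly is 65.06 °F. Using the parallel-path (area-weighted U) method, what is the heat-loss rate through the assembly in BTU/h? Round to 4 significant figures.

4245 BTU/h

U_eff = 0.87/29.04 + 0.13/9.644 = 0.029959 + 0.01348 = 0.043439
R_eff = 1/U_eff = 23.021 ft²·°F·h/BTU
Q = 1502 × 65.06 / 23.021 = 4244.8 BTU/h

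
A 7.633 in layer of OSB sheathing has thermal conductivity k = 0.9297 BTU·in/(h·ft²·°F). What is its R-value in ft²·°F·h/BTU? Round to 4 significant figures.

8.210 ft²·°F·h/BTU

R = L/k = 7.633/0.9297 = 8.2102 ft²·°F·h/BTU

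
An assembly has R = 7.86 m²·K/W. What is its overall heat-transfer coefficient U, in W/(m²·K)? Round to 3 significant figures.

U = 1/R = 1/7.86 = 0.1272

0.127 W/(m²·K)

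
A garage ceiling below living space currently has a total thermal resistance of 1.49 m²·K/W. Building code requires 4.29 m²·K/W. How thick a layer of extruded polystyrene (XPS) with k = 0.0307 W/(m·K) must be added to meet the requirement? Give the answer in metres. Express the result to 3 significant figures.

0.0860 m

ΔR = 4.29 − 1.49 = 2.8 m²·K/W
L = ΔR × k = 2.8 × 0.0307 = 0.08596 m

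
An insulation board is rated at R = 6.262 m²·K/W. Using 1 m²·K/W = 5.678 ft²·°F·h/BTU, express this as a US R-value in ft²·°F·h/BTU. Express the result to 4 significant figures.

R_US = 6.262 × 5.678 = 35.556

35.56 ft²·°F·h/BTU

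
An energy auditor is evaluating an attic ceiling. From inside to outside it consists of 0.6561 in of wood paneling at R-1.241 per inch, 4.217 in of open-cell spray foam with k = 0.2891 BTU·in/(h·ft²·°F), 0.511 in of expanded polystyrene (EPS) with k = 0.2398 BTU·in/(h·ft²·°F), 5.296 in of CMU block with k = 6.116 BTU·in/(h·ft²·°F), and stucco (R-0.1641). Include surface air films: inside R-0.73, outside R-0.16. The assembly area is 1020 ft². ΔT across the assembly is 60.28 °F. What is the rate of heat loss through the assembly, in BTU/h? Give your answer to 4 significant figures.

3161 BTU/h

0.6561 × 1.241 = 0.81422
4.217/0.2891 = 14.587
0.511/0.2398 = 2.1309
5.296/6.116 = 0.86593
R_total = 0.73 + 0.81422 + 14.587 + 2.1309 + 0.86593 + 0.1641 + 0.16 = 19.452 ft²·°F·h/BTU
Q = A·ΔT/R = 1020 × 60.28 / 19.452 = 3160.9 BTU/h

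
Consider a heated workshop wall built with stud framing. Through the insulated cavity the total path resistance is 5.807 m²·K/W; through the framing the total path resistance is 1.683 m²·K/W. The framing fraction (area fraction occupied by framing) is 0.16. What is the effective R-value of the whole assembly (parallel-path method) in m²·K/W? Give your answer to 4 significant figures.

4.172 m²·K/W

U_eff = 0.84/5.807 + 0.16/1.683 = 0.14465 + 0.095068 = 0.23972
R_eff = 1/U_eff = 4.1715 m²·K/W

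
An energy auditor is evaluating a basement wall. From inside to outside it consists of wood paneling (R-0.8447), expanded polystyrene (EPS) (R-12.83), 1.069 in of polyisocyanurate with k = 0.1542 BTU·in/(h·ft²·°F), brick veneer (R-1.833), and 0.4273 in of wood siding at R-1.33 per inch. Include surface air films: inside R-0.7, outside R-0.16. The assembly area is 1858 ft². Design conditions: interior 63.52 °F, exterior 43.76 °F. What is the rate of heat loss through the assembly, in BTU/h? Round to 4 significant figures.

1538 BTU/h

1.069/0.1542 = 6.9326
0.4273 × 1.33 = 0.56831
R_total = 0.7 + 0.8447 + 12.83 + 6.9326 + 1.833 + 0.56831 + 0.16 = 23.869 ft²·°F·h/BTU
Q = A·ΔT/R = 1858 × (63.52 − 43.76) / 23.869 = 1538.2 BTU/h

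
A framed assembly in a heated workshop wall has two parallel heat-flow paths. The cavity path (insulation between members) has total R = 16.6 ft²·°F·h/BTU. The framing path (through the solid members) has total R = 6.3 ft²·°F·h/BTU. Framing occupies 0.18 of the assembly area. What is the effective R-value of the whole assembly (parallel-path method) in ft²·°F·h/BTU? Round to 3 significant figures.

12.8 ft²·°F·h/BTU

U_eff = 0.82/16.6 + 0.18/6.3 = 0.0494 + 0.02857 = 0.07797
R_eff = 1/U_eff = 12.83 ft²·°F·h/BTU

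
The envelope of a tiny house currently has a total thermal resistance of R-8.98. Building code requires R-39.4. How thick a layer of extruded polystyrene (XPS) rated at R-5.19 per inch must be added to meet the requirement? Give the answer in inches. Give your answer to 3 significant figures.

ΔR = 39.4 − 8.98 = 30.42 ft²·°F·h/BTU
L = ΔR / (R/in) = 30.42/5.19 = 5.861 in

5.86 in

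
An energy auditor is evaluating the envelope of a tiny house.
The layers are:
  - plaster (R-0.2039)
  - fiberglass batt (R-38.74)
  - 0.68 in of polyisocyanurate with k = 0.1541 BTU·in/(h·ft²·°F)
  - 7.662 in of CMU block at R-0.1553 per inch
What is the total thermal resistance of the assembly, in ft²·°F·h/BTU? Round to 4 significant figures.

0.68/0.1541 = 4.4127
7.662 × 0.1553 = 1.1899
R_total = 0.2039 + 38.74 + 4.4127 + 1.1899 = 44.547 ft²·°F·h/BTU

44.55 ft²·°F·h/BTU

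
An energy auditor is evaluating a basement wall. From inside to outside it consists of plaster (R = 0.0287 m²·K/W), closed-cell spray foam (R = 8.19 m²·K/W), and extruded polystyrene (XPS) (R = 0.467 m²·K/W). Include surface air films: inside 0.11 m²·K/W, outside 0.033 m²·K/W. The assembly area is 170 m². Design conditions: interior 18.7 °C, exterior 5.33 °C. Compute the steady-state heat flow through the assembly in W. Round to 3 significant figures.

257 W

R_total = 0.11 + 0.0287 + 8.19 + 0.467 + 0.033 = 8.829 m²·K/W
Q = A·ΔT/R = 170 × (18.7 − 5.33) / 8.829 = 257.4 W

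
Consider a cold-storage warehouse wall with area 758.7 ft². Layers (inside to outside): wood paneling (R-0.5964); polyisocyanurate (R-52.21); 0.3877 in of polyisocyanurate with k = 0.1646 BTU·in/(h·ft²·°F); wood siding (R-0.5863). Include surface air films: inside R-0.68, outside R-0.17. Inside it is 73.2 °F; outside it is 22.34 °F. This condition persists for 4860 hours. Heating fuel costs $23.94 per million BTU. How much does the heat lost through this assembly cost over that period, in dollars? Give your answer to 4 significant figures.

0.3877/0.1646 = 2.3554
R_total = 0.68 + 0.5964 + 52.21 + 2.3554 + 0.5863 + 0.17 = 56.598 ft²·°F·h/BTU
Q = 758.7 × (73.2 − 22.34) / 56.598 = 681.78 BTU/h
E = 681.78 × 4860 = 3313500 BTU
Cost = 3313500/10⁶ × 23.94 = $79.324

79.32 dollars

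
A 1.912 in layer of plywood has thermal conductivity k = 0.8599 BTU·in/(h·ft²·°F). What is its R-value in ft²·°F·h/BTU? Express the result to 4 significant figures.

2.224 ft²·°F·h/BTU

R = L/k = 1.912/0.8599 = 2.2235 ft²·°F·h/BTU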